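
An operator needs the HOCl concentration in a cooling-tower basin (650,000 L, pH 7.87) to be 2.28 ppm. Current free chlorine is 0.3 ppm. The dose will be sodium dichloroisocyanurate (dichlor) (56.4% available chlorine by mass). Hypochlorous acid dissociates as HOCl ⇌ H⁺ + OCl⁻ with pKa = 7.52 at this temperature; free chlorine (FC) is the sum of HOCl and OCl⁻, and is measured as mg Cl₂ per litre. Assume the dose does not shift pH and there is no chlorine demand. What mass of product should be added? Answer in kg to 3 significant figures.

8.16 kg

[OCl⁻]/[HOCl] = 10^(pH − pKa) = 10^(7.87 − 7.52) = 2.239; fraction as HOCl = 1/(1 + 2.239) = 0.3088.
Free chlorine required for 2.28 ppm HOCl: 2.28 / 0.3088 = 7.384 ppm.
FC to add: 7.384 − 0.3 = 7.084 mg/L as Cl₂.
Cl₂ equivalent: 7.084 mg/L × 650,000 L = 4605 g.
Product at 56.4% available Cl: 4605 / 0.564 = 8165 g.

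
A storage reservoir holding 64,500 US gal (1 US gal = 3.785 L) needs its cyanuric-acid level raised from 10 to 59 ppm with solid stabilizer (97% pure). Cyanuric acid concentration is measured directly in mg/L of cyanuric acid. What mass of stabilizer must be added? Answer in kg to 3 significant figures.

Volume: 64,500 US gal × 3.785 L/gal = 244,132 L.
CYA to add: (59 − 10) = 49 mg/L × 244,132 L = 11,960 g cyanuric acid.
At 97% purity: 11,960 / 0.97 = 12,330 g product.

12.3 kg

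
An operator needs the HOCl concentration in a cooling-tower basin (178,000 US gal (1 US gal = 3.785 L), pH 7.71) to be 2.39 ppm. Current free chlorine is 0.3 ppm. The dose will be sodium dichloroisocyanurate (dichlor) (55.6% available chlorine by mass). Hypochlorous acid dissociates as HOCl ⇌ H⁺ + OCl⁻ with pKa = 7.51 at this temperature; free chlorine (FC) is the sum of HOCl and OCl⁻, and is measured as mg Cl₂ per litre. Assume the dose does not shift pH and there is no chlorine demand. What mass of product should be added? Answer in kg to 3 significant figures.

Volume: 178,000 US gal × 3.785 L/gal = 673,730 L.
[OCl⁻]/[HOCl] = 10^(pH − pKa) = 10^(7.71 − 7.51) = 1.585; fraction as HOCl = 1/(1 + 1.585) = 0.3869.
Free chlorine required for 2.39 ppm HOCl: 2.39 / 0.3869 = 6.178 ppm.
FC to add: 6.178 − 0.3 = 5.878 mg/L as Cl₂.
Cl₂ equivalent: 5.878 mg/L × 673,730 L = 3960 g.
Product at 55.6% available Cl: 3960 / 0.556 = 7123 g.

7.12 kg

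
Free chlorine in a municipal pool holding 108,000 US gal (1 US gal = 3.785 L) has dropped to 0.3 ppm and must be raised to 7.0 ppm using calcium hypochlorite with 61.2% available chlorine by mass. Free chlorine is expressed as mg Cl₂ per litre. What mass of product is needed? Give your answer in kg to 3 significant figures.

Volume: 108,000 US gal × 3.785 L/gal = 408,780 L.
Chlorine deficit: 7.0 − 0.3 = 6.7 ppm = 6.7 mg/L as Cl₂.
Cl₂ equivalent needed: 6.7 mg/L × 408,780 L = 2,739,000 mg = 2739 g.
Product at 61.2% available chlorine: 2739 / 0.612 = 4475 g.

4.48 kg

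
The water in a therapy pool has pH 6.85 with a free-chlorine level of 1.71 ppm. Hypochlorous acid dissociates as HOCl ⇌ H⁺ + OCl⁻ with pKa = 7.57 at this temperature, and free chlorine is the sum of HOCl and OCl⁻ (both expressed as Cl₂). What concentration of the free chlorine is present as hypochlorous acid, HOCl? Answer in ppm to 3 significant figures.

[OCl⁻]/[HOCl] = 10^(pH − pKa) = 10^(6.85 − 7.57) = 10^-0.72 = 0.1905.
Fraction as HOCl = 1 / (1 + 0.1905) = 0.84.
HOCl = 0.84 × 1.71 ppm = 1.436 ppm.

1.44 ppm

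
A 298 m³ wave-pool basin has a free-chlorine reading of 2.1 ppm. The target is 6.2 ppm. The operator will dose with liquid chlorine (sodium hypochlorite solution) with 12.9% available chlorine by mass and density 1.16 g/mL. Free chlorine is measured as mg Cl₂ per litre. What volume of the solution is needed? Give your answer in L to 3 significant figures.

Volume: 298 m³ = 298,000 L.
Chlorine deficit: 6.2 − 2.1 = 4.1 ppm = 4.1 mg/L as Cl₂.
Cl₂ equivalent needed: 4.1 mg/L × 298,000 L = 1,222,000 mg = 1222 g.
Product at 12.9% available chlorine: 1222 / 0.129 = 9471 g.
Volume at density 1.16 g/mL: 9471 g ÷ 1.16 g/mL = 8165 mL.

8.16 L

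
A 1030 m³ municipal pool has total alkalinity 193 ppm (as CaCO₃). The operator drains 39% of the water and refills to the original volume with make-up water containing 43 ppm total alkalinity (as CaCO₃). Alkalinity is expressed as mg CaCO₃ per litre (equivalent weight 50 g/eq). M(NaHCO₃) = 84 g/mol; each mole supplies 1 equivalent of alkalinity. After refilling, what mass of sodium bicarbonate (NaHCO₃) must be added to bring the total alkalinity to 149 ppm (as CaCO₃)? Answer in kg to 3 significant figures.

25.1 kg

Volume: 1030 m³ = 1,030,000 L.
After draining 39% and refilling: 193 × 0.61 + 43 × 0.39 = 134.5 ppm.
Deficit to target: 149 − 134.5 = 14.5 mg/L.
As CaCO₃: 14.5 mg/L × 1,030,000 L = 14,940 g; ÷ 50 g/eq ÷ 1 = 298.7 mol NaHCO₃.
Mass: 298.7 × 84 = 25,090 g.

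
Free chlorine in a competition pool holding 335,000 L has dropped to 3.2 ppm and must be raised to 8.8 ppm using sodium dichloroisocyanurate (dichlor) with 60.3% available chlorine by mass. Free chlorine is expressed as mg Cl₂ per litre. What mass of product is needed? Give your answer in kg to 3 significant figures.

3.11 kg

Chlorine deficit: 8.8 − 3.2 = 5.6 ppm = 5.6 mg/L as Cl₂.
Cl₂ equivalent needed: 5.6 mg/L × 335,000 L = 1,876,000 mg = 1876 g.
Product at 60.3% available chlorine: 1876 / 0.603 = 3111 g.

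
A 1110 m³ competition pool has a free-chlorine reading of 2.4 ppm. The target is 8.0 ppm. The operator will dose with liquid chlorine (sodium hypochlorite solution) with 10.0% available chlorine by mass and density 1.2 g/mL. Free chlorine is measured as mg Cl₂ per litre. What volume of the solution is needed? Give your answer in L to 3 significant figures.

51.8 L

Volume: 1110 m³ = 1,110,000 L.
Chlorine deficit: 8.0 − 2.4 = 5.6 ppm = 5.6 mg/L as Cl₂.
Cl₂ equivalent needed: 5.6 mg/L × 1,110,000 L = 6,216,000 mg = 6216 g.
Product at 10.0% available chlorine: 6216 / 0.1 = 62,160 g.
Volume at density 1.2 g/mL: 62,160 g ÷ 1.2 g/mL = 51,800 mL.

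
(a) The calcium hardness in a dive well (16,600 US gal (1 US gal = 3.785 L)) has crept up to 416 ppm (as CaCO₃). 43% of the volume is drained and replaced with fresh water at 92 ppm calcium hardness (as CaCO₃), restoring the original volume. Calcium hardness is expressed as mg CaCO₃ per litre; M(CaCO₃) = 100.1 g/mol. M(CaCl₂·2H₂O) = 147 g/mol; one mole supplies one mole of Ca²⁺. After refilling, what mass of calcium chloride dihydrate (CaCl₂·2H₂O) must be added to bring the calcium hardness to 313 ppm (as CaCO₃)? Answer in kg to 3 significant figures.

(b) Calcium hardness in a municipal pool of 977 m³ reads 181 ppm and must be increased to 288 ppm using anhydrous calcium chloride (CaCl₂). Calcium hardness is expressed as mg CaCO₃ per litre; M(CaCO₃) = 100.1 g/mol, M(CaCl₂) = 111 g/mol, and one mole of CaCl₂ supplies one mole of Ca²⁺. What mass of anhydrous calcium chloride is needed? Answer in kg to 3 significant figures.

(a) Volume: 16,600 US gal × 3.785 L/gal = 62,831 L.
(a) After draining 43% and refilling: 416 × 0.57 + 92 × 0.43 = 276.68 ppm.
(a) Deficit to target: 313 − 276.68 = 36.32 mg/L.
(a) As CaCO₃: 36.32 mg/L × 62,831 L = 2282 g; ÷ 100.1 = 22.8 mol Ca²⁺.
(a) Mass: 22.8 × 147 = 3351 g.

(b) Volume: 977 m³ = 977,000 L.
(b) Hardness to add: (288 − 181) = 107 mg/L as CaCO₃ × 977,000 L = 104,500 g as CaCO₃.
(b) Moles of Ca²⁺ (1 mol Ca²⁺ ≡ 1 mol CaCO₃): 104,500 / 100.1 g/mol = 1044 mol.
(b) Mass of CaCl₂: 1044 × 111 = 115,900 g.

(a) 3.35 kg; (b) 116 kg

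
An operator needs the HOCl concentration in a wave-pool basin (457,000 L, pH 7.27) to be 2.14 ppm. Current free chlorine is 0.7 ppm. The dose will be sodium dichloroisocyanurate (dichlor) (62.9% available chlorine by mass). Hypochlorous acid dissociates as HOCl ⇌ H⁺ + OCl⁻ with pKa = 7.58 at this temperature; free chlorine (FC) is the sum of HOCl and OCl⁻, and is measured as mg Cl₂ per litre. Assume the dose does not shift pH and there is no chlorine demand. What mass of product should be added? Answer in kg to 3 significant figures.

1.81 kg

[OCl⁻]/[HOCl] = 10^(pH − pKa) = 10^(7.27 − 7.58) = 0.4898; fraction as HOCl = 1/(1 + 0.4898) = 0.6712.
Free chlorine required for 2.14 ppm HOCl: 2.14 / 0.6712 = 3.188 ppm.
FC to add: 3.188 − 0.7 = 2.488 mg/L as Cl₂.
Cl₂ equivalent: 2.488 mg/L × 457,000 L = 1137 g.
Product at 62.9% available Cl: 1137 / 0.629 = 1808 g.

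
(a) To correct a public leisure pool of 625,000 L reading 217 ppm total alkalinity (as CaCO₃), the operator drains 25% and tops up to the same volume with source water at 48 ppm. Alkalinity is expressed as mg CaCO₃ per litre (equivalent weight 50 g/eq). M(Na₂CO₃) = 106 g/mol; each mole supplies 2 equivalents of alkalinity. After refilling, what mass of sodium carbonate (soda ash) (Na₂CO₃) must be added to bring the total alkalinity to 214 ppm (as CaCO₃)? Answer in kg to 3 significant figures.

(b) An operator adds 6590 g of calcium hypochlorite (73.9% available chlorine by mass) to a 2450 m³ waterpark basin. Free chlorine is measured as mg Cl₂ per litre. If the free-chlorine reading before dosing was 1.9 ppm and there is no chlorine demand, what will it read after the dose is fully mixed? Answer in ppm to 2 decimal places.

(a) 26.0 kg; (b) 3.89 ppm

(a) After draining 25% and refilling: 217 × 0.75 + 48 × 0.25 = 174.75 ppm.
(a) Deficit to target: 214 − 174.75 = 39.25 mg/L.
(a) As CaCO₃: 39.25 mg/L × 625,000 L = 24,530 g; ÷ 50 g/eq ÷ 2 = 245.3 mol Na₂CO₃.
(a) Mass: 245.3 × 106 = 26,000 g.

(b) Volume: 2450 m³ = 2,450,000 L.
(b) Available chlorine delivered: 6590 g × 0.739 = 4870 g as Cl₂.
(b) Concentration rise: 4870 g / 2,450,000 L = 1.988 mg/L = 1.99 ppm.
(b) Final FC: 1.9 + 1.99 = 3.89 ppm.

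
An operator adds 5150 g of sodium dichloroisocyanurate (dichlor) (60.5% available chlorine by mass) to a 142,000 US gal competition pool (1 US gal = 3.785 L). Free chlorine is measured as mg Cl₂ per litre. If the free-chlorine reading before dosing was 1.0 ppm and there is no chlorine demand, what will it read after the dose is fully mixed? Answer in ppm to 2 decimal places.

6.80 ppm

Volume: 142,000 US gal × 3.785 L/gal = 537,470 L.
Available chlorine delivered: 5150 g × 0.605 = 3116 g as Cl₂.
Concentration rise: 3116 g / 537,470 L = 5.797 mg/L = 5.80 ppm.
Final FC: 1.0 + 5.80 = 6.80 ppm.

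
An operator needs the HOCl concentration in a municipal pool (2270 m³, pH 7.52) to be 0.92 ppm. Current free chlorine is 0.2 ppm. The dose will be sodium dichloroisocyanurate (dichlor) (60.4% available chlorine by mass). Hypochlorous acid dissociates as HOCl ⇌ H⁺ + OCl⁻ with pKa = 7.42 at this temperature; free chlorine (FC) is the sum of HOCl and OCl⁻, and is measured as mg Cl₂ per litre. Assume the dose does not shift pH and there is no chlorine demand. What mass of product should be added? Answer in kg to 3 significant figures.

7.06 kg

Volume: 2270 m³ = 2,270,000 L.
[OCl⁻]/[HOCl] = 10^(pH − pKa) = 10^(7.52 − 7.42) = 1.259; fraction as HOCl = 1/(1 + 1.259) = 0.4427.
Free chlorine required for 0.92 ppm HOCl: 0.92 / 0.4427 = 2.078 ppm.
FC to add: 2.078 − 0.2 = 1.878 mg/L as Cl₂.
Cl₂ equivalent: 1.878 mg/L × 2,270,000 L = 4264 g.
Product at 60.4% available Cl: 4264 / 0.604 = 7059 g.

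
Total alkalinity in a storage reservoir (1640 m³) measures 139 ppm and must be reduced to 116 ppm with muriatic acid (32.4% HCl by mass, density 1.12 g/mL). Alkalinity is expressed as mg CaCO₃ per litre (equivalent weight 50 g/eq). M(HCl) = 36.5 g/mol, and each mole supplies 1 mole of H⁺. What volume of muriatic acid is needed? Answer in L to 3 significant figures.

75.9 L

Volume: 1640 m³ = 1,640,000 L.
Alkalinity to neutralize: (139 − 116) = 23 mg/L as CaCO₃ × 1,640,000 L = 37,720 g as CaCO₃.
Equivalents of H⁺ required: 37,720 ÷ 50 g/eq = 754.4 eq = 754.4 mol HCl.
Mass of HCl: 754.4 × 36.5 = 27,540 g.
Mass of 32.4% solution: 27,540 / 0.324 = 84,990 g.
Volume: 84,990 g ÷ 1.12 g/mL = 75,880 mL.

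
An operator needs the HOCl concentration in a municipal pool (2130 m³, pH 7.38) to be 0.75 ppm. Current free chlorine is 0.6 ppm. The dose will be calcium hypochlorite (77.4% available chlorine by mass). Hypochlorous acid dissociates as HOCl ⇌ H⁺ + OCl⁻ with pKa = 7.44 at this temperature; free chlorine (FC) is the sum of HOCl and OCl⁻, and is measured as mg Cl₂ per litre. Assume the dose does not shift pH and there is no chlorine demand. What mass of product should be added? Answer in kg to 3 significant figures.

Volume: 2130 m³ = 2,130,000 L.
[OCl⁻]/[HOCl] = 10^(pH − pKa) = 10^(7.38 − 7.44) = 0.871; fraction as HOCl = 1/(1 + 0.871) = 0.5345.
Free chlorine required for 0.75 ppm HOCl: 0.75 / 0.5345 = 1.403 ppm.
FC to add: 1.403 − 0.6 = 0.8032 mg/L as Cl₂.
Cl₂ equivalent: 0.8032 mg/L × 2,130,000 L = 1711 g.
Product at 77.4% available Cl: 1711 / 0.774 = 2210 g.

2.21 kg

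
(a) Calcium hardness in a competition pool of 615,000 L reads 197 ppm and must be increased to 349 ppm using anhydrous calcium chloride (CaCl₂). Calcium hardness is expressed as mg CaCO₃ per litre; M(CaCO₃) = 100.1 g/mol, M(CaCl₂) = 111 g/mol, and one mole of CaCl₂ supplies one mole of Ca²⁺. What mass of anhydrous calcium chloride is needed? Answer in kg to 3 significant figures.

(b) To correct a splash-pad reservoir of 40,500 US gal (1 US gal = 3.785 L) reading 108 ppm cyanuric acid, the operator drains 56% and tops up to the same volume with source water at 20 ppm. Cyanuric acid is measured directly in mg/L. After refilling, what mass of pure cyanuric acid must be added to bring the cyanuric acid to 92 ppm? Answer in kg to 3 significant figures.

(a) 104 kg; (b) 5.10 kg

(a) Hardness to add: (349 − 197) = 152 mg/L as CaCO₃ × 615,000 L = 93,480 g as CaCO₃.
(a) Moles of Ca²⁺ (1 mol Ca²⁺ ≡ 1 mol CaCO₃): 93,480 / 100.1 g/mol = 933.9 mol.
(a) Mass of CaCl₂: 933.9 × 111 = 103,700 g.

(b) Volume: 40,500 US gal × 3.785 L/gal = 153,292 L.
(b) After draining 56% and refilling: 108 × 0.44 + 20 × 0.56 = 58.72 ppm.
(b) Deficit to target: 92 − 58.72 = 33.28 mg/L.
(b) Mass: 33.28 mg/L × 153,292 L = 5102 g cyanuric acid.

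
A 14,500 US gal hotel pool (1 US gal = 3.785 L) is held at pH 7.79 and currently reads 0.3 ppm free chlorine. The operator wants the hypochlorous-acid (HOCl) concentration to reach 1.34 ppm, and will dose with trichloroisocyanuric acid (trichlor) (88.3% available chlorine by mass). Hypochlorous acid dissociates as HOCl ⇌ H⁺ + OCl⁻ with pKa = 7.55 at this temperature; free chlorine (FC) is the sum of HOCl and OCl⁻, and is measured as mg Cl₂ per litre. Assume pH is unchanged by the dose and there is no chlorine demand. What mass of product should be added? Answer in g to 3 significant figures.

209 g

Volume: 14,500 US gal × 3.785 L/gal = 54,882 L.
[OCl⁻]/[HOCl] = 10^(pH − pKa) = 10^(7.79 − 7.55) = 1.738; fraction as HOCl = 1/(1 + 1.738) = 0.3653.
Free chlorine required for 1.34 ppm HOCl: 1.34 / 0.3653 = 3.669 ppm.
FC to add: 3.669 − 0.3 = 3.369 mg/L as Cl₂.
Cl₂ equivalent: 3.369 mg/L × 54,882 L = 184.9 g.
Product at 88.3% available Cl: 184.9 / 0.883 = 209.4 g.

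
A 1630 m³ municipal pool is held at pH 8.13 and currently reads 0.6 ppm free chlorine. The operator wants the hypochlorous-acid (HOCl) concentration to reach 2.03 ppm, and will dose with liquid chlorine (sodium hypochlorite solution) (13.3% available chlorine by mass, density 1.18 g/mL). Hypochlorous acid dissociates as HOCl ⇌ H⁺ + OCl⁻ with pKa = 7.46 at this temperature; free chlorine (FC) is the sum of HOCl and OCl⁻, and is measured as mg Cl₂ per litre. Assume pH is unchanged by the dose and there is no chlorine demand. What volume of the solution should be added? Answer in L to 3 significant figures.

113 L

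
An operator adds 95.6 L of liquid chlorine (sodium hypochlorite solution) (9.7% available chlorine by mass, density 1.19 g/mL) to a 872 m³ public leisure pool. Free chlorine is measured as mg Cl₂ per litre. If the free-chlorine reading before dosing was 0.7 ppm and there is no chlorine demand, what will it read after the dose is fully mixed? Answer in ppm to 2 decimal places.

Volume: 872 m³ = 872,000 L.
Mass of solution: 95.6 L × 1000 mL/L × 1.19 g/mL = 113,800 g.
Available chlorine delivered: 113,800 g × 0.097 = 11,040 g as Cl₂.
Concentration rise: 11,040 g / 872,000 L = 12.65 mg/L = 12.65 ppm.
Final FC: 0.7 + 12.65 = 13.35 ppm.

13.35 ppm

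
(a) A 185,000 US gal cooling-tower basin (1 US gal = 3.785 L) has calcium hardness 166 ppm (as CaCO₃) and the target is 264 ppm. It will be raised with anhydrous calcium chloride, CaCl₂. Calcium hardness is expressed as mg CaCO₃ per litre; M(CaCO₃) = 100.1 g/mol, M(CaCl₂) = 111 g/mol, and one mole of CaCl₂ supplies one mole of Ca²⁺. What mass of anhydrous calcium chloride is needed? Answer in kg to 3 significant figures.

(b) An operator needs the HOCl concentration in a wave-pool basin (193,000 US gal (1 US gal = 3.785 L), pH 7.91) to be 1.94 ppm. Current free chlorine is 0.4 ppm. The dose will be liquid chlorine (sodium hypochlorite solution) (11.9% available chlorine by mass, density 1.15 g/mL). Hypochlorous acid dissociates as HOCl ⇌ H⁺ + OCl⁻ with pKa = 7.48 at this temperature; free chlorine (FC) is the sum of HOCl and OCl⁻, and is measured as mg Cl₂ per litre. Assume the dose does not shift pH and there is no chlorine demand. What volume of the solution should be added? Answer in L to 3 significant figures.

(a) 76.1 kg; (b) 36.1 L

(a) Volume: 185,000 US gal × 3.785 L/gal = 700,225 L.
(a) Hardness to add: (264 − 166) = 98 mg/L as CaCO₃ × 700,225 L = 68,620 g as CaCO₃.
(a) Moles of Ca²⁺ (1 mol Ca²⁺ ≡ 1 mol CaCO₃): 68,620 / 100.1 g/mol = 685.5 mol.
(a) Mass of CaCl₂: 685.5 × 111 = 76,090 g.

(b) Volume: 193,000 US gal × 3.785 L/gal = 730,505 L.
(b) [OCl⁻]/[HOCl] = 10^(pH − pKa) = 10^(7.91 − 7.48) = 2.692; fraction as HOCl = 1/(1 + 2.692) = 0.2709.
(b) Free chlorine required for 1.94 ppm HOCl: 1.94 / 0.2709 = 7.162 ppm.
(b) FC to add: 7.162 − 0.4 = 6.762 mg/L as Cl₂.
(b) Cl₂ equivalent: 6.762 mg/L × 730,505 L = 4939 g.
(b) Product at 11.9% available Cl: 4939 / 0.119 = 41,510 g.
(b) Volume: 41,510 g ÷ 1.15 g/mL = 36,090 mL.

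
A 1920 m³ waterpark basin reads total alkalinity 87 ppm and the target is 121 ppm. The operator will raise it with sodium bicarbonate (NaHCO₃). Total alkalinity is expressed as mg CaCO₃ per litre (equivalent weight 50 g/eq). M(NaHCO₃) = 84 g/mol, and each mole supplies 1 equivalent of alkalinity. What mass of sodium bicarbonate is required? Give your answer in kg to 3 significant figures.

110 kg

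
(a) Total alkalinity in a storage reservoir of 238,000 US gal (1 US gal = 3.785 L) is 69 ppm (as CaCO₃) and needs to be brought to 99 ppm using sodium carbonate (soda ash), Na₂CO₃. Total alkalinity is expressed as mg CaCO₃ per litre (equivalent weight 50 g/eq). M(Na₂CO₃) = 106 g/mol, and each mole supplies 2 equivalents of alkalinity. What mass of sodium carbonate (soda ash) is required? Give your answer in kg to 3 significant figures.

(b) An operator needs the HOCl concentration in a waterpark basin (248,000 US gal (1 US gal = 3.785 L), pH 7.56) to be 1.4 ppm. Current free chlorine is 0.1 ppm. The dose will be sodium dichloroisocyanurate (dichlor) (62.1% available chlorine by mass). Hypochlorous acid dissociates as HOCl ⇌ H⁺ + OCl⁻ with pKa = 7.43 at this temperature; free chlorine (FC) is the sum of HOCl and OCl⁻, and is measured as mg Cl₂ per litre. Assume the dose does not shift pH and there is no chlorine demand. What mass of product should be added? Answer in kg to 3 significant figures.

(a) 28.6 kg; (b) 4.82 kg

(a) Volume: 238,000 US gal × 3.785 L/gal = 900,830 L.
(a) Alkalinity to add: (99 − 69) = 30 mg/L as CaCO₃ × 900,830 L = 27,020 g as CaCO₃.
(a) Equivalents: 27,020 g ÷ 50 g/eq = 540.5 eq.
(a) Each mole of Na₂CO₃ supplies 2 eq, so 540.5 / 2 = 270.2 mol.
(a) Mass: 270.2 mol × 106 g/mol = 28,650 g.

(b) Volume: 248,000 US gal × 3.785 L/gal = 938,680 L.
(b) [OCl⁻]/[HOCl] = 10^(pH − pKa) = 10^(7.56 − 7.43) = 1.349; fraction as HOCl = 1/(1 + 1.349) = 0.4257.
(b) Free chlorine required for 1.4 ppm HOCl: 1.4 / 0.4257 = 3.289 ppm.
(b) FC to add: 3.289 − 0.1 = 3.189 mg/L as Cl₂.
(b) Cl₂ equivalent: 3.189 mg/L × 938,680 L = 2993 g.
(b) Product at 62.1% available Cl: 2993 / 0.621 = 4820 g.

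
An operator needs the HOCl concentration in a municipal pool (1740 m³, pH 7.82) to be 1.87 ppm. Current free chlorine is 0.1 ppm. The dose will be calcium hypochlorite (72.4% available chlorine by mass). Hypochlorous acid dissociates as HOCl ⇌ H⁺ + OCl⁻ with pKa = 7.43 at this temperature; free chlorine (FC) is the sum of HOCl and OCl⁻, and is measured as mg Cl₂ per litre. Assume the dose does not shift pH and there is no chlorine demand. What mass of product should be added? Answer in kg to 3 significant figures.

Volume: 1740 m³ = 1,740,000 L.
[OCl⁻]/[HOCl] = 10^(pH − pKa) = 10^(7.82 − 7.43) = 2.455; fraction as HOCl = 1/(1 + 2.455) = 0.2895.
Free chlorine required for 1.87 ppm HOCl: 1.87 / 0.2895 = 6.46 ppm.
FC to add: 6.46 − 0.1 = 6.36 mg/L as Cl₂.
Cl₂ equivalent: 6.36 mg/L × 1,740,000 L = 11,070 g.
Product at 72.4% available Cl: 11,070 / 0.724 = 15,290 g.

15.3 kg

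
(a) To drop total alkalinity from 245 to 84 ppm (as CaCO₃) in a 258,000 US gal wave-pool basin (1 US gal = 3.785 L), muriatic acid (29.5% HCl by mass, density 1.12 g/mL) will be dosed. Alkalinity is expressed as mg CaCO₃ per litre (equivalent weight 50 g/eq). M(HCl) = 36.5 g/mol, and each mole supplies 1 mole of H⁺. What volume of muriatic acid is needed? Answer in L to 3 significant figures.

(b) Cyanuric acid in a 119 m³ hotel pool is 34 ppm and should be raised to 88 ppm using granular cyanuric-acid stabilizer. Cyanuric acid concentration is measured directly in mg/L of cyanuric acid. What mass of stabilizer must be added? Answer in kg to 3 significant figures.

(a) 347 L; (b) 6.43 kg

(a) Volume: 258,000 US gal × 3.785 L/gal = 976,530 L.
(a) Alkalinity to neutralize: (245 − 84) = 161 mg/L as CaCO₃ × 976,530 L = 157,200 g as CaCO₃.
(a) Equivalents of H⁺ required: 157,200 ÷ 50 g/eq = 3144 eq = 3144 mol HCl.
(a) Mass of HCl: 3144 × 36.5 = 114,800 g.
(a) Mass of 29.5% solution: 114,800 / 0.295 = 389,100 g.
(a) Volume: 389,100 g ÷ 1.12 g/mL = 347,400 mL.

(b) Volume: 119 m³ = 119,000 L.
(b) CYA to add: (88 − 34) = 54 mg/L × 119,000 L = 6426 g cyanuric acid.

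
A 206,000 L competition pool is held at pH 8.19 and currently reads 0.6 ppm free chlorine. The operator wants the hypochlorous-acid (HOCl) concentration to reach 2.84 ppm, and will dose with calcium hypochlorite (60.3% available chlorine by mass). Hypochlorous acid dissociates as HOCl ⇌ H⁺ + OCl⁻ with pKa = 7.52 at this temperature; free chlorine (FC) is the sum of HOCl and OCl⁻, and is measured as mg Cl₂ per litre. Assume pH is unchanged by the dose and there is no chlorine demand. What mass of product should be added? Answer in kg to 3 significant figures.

[OCl⁻]/[HOCl] = 10^(pH − pKa) = 10^(8.19 − 7.52) = 4.677; fraction as HOCl = 1/(1 + 4.677) = 0.1761.
Free chlorine required for 2.84 ppm HOCl: 2.84 / 0.1761 = 16.12 ppm.
FC to add: 16.12 − 0.6 = 15.52 mg/L as Cl₂.
Cl₂ equivalent: 15.52 mg/L × 206,000 L = 3198 g.
Product at 60.3% available Cl: 3198 / 0.603 = 5303 g.

5.30 kg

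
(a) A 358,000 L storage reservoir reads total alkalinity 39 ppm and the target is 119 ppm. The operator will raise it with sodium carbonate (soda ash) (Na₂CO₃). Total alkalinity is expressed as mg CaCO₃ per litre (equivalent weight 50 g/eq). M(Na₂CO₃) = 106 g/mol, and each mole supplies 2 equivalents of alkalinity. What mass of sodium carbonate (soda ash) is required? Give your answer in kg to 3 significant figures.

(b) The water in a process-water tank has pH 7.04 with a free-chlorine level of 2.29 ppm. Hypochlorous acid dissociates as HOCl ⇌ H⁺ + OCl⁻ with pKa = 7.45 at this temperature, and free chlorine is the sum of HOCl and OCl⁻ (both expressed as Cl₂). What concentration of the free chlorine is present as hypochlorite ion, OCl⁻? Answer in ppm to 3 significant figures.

(a) Alkalinity to add: (119 − 39) = 80 mg/L as CaCO₃ × 358,000 L = 28,640 g as CaCO₃.
(a) Equivalents: 28,640 g ÷ 50 g/eq = 572.8 eq.
(a) Each mole of Na₂CO₃ supplies 2 eq, so 572.8 / 2 = 286.4 mol.
(a) Mass: 286.4 mol × 106 g/mol = 30,360 g.

(b) [OCl⁻]/[HOCl] = 10^(pH − pKa) = 10^(7.04 − 7.45) = 10^-0.41 = 0.389.
(b) Fraction as HOCl = 1 / (1 + 0.389) = 0.7199.
(b) OCl⁻ = (1 − 0.7199) × 2.29 ppm = 0.6414 ppm.

(a) 30.4 kg; (b) 0.641 ppm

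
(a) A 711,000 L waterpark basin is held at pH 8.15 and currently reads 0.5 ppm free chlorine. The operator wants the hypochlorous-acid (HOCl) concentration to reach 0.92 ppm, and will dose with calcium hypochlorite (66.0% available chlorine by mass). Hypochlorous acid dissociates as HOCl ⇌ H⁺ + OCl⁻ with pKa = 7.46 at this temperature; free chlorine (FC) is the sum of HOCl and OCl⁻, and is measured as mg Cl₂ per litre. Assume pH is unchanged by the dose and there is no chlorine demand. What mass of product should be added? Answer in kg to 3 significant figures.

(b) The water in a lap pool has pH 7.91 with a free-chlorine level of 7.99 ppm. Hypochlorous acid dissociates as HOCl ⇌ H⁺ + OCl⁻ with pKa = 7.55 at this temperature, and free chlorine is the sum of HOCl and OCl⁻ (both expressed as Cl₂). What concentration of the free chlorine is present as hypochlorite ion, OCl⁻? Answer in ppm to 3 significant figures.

(a) 5.31 kg; (b) 5.56 ppm

(a) [OCl⁻]/[HOCl] = 10^(pH − pKa) = 10^(8.15 − 7.46) = 4.898; fraction as HOCl = 1/(1 + 4.898) = 0.1696.
(a) Free chlorine required for 0.92 ppm HOCl: 0.92 / 0.1696 = 5.426 ppm.
(a) FC to add: 5.426 − 0.5 = 4.926 mg/L as Cl₂.
(a) Cl₂ equivalent: 4.926 mg/L × 711,000 L = 3502 g.
(a) Product at 66.0% available Cl: 3502 / 0.66 = 5307 g.

(b) [OCl⁻]/[HOCl] = 10^(pH − pKa) = 10^(7.91 − 7.55) = 10^0.36 = 2.291.
(b) Fraction as HOCl = 1 / (1 + 2.291) = 0.3039.
(b) OCl⁻ = (1 − 0.3039) × 7.99 ppm = 5.562 ppm.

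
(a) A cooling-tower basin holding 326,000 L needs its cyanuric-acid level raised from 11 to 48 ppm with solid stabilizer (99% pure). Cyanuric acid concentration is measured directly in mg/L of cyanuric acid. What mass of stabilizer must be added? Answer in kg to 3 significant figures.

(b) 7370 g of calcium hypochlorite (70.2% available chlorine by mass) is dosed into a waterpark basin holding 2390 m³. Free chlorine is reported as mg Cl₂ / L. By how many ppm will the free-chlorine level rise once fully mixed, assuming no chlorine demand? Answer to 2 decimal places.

(a) 12.2 kg; (b) 2.16 ppm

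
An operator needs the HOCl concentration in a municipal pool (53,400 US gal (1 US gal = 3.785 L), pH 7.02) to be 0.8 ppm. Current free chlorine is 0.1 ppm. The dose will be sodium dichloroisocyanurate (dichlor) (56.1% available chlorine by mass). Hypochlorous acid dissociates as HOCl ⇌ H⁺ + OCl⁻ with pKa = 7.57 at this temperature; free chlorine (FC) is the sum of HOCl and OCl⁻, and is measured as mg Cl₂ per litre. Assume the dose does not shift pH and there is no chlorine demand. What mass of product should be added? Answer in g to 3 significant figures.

333 g

Volume: 53,400 US gal × 3.785 L/gal = 202,119 L.
[OCl⁻]/[HOCl] = 10^(pH − pKa) = 10^(7.02 − 7.57) = 0.2818; fraction as HOCl = 1/(1 + 0.2818) = 0.7801.
Free chlorine required for 0.8 ppm HOCl: 0.8 / 0.7801 = 1.025 ppm.
FC to add: 1.025 − 0.1 = 0.9255 mg/L as Cl₂.
Cl₂ equivalent: 0.9255 mg/L × 202,119 L = 187.1 g.
Product at 56.1% available Cl: 187.1 / 0.561 = 333.4 g.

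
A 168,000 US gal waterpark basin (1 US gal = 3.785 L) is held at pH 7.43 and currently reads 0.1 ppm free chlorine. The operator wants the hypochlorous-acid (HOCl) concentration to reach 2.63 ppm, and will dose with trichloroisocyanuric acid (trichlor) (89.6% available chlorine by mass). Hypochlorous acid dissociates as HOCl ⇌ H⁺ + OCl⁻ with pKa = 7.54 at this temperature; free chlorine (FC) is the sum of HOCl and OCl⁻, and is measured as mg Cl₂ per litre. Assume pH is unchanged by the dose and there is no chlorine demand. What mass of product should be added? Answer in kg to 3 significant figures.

Volume: 168,000 US gal × 3.785 L/gal = 635,880 L.
[OCl⁻]/[HOCl] = 10^(pH − pKa) = 10^(7.43 − 7.54) = 0.7762; fraction as HOCl = 1/(1 + 0.7762) = 0.563.
Free chlorine required for 2.63 ppm HOCl: 2.63 / 0.563 = 4.672 ppm.
FC to add: 4.672 − 0.1 = 4.572 mg/L as Cl₂.
Cl₂ equivalent: 4.572 mg/L × 635,880 L = 2907 g.
Product at 89.6% available Cl: 2907 / 0.896 = 3244 g.

3.24 kg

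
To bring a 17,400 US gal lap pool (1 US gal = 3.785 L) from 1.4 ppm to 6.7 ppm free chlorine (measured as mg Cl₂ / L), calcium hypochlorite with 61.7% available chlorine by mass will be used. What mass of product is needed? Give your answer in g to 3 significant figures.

566 g

Volume: 17,400 US gal × 3.785 L/gal = 65,859 L.
Chlorine deficit: 6.7 − 1.4 = 5.3 ppm = 5.3 mg/L as Cl₂.
Cl₂ equivalent needed: 5.3 mg/L × 65,859 L = 349,100 mg = 349.1 g.
Product at 61.7% available chlorine: 349.1 / 0.617 = 565.7 g.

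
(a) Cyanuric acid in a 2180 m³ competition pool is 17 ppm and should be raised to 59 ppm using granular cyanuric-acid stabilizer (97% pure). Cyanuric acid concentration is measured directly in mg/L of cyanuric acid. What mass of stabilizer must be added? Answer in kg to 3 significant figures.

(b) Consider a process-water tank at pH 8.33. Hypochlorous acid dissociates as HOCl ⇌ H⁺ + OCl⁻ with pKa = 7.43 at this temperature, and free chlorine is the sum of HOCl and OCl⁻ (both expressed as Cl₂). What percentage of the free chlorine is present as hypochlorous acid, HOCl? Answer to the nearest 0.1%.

(a) 94.4 kg; (b) 11.2%

(a) Volume: 2180 m³ = 2,180,000 L.
(a) CYA to add: (59 − 17) = 42 mg/L × 2,180,000 L = 91,560 g cyanuric acid.
(a) At 97% purity: 91,560 / 0.97 = 94,390 g product.

(b) [OCl⁻]/[HOCl] = 10^(pH − pKa) = 10^(8.33 − 7.43) = 10^0.90 = 7.943.
(b) Fraction as HOCl = 1 / (1 + 7.943) = 0.1118.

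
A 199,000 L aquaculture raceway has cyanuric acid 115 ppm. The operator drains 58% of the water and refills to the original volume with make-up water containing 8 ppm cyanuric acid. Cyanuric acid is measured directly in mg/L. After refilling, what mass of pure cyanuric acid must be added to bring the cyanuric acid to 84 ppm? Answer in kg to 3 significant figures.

6.18 kg

After draining 58% and refilling: 115 × 0.42 + 8 × 0.58 = 52.94 ppm.
Deficit to target: 84 − 52.94 = 31.06 mg/L.
Mass: 31.06 mg/L × 199,000 L = 6181 g cyanuric acid.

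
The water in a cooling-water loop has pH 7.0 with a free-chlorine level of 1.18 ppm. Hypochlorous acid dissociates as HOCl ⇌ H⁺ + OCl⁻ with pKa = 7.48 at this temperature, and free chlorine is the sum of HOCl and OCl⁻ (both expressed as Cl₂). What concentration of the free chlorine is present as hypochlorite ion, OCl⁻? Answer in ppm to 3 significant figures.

0.294 ppm

[OCl⁻]/[HOCl] = 10^(pH − pKa) = 10^(7.0 − 7.48) = 10^-0.48 = 0.3311.
Fraction as HOCl = 1 / (1 + 0.3311) = 0.7512.
OCl⁻ = (1 − 0.7512) × 1.18 ppm = 0.2935 ppm.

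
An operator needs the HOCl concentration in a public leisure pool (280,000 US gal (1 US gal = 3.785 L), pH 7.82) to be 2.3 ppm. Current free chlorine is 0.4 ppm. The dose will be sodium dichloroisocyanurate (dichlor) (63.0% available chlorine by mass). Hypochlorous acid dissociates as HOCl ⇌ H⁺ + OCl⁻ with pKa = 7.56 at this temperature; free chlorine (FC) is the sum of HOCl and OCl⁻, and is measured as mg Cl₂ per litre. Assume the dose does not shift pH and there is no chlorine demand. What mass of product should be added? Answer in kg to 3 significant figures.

Volume: 280,000 US gal × 3.785 L/gal = 1,059,800 L.
[OCl⁻]/[HOCl] = 10^(pH − pKa) = 10^(7.82 − 7.56) = 1.82; fraction as HOCl = 1/(1 + 1.82) = 0.3546.
Free chlorine required for 2.3 ppm HOCl: 2.3 / 0.3546 = 6.485 ppm.
FC to add: 6.485 − 0.4 = 6.085 mg/L as Cl₂.
Cl₂ equivalent: 6.085 mg/L × 1,059,800 L = 6449 g.
Product at 63.0% available Cl: 6449 / 0.63 = 10,240 g.

10.2 kg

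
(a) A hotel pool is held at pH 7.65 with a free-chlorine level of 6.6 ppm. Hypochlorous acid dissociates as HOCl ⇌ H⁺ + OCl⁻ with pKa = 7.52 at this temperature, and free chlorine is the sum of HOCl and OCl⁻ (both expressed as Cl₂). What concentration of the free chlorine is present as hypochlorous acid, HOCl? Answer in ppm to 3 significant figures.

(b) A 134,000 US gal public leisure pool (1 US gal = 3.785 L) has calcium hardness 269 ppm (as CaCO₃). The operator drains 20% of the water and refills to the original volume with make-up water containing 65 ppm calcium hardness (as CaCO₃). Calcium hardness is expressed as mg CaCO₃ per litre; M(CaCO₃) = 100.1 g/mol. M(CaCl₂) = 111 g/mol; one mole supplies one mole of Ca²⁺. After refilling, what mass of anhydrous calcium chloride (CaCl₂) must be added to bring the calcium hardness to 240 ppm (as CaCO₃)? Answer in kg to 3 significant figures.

(a) [OCl⁻]/[HOCl] = 10^(pH − pKa) = 10^(7.65 − 7.52) = 10^0.13 = 1.349.
(a) Fraction as HOCl = 1 / (1 + 1.349) = 0.4257.
(a) HOCl = 0.4257 × 6.6 ppm = 2.81 ppm.

(b) Volume: 134,000 US gal × 3.785 L/gal = 507,190 L.
(b) After draining 20% and refilling: 269 × 0.80 + 65 × 0.20 = 228.2 ppm.
(b) Deficit to target: 240 − 228.2 = 11.8 mg/L.
(b) As CaCO₃: 11.8 mg/L × 507,190 L = 5985 g; ÷ 100.1 = 59.79 mol Ca²⁺.
(b) Mass: 59.79 × 111 = 6637 g.

(a) 2.81 ppm; (b) 6.64 kg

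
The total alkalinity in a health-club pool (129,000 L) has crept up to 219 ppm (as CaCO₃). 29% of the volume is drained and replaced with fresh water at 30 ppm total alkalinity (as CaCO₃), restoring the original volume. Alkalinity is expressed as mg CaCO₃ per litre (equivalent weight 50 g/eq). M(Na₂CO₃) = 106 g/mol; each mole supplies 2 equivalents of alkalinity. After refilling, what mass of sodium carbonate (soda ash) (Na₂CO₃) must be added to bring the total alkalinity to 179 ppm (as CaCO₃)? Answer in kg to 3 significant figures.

2.03 kg

After draining 29% and refilling: 219 × 0.71 + 30 × 0.29 = 164.19 ppm.
Deficit to target: 179 − 164.19 = 14.81 mg/L.
As CaCO₃: 14.81 mg/L × 129,000 L = 1910 g; ÷ 50 g/eq ÷ 2 = 19.1 mol Na₂CO₃.
Mass: 19.1 × 106 = 2025 g.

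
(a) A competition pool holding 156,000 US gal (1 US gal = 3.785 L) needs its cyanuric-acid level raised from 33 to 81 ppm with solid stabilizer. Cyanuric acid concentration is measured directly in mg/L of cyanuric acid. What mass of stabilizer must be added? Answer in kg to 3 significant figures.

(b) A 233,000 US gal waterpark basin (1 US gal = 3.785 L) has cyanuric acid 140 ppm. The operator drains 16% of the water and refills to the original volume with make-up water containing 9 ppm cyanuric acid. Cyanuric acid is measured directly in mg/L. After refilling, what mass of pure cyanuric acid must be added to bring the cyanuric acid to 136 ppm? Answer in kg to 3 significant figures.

(a) 28.3 kg; (b) 15.0 kg

(a) Volume: 156,000 US gal × 3.785 L/gal = 590,460 L.
(a) CYA to add: (81 − 33) = 48 mg/L × 590,460 L = 28,340 g cyanuric acid.

(b) Volume: 233,000 US gal × 3.785 L/gal = 881,905 L.
(b) After draining 16% and refilling: 140 × 0.84 + 9 × 0.16 = 119.04 ppm.
(b) Deficit to target: 136 − 119.04 = 16.96 mg/L.
(b) Mass: 16.96 mg/L × 881,905 L = 14,960 g cyanuric acid.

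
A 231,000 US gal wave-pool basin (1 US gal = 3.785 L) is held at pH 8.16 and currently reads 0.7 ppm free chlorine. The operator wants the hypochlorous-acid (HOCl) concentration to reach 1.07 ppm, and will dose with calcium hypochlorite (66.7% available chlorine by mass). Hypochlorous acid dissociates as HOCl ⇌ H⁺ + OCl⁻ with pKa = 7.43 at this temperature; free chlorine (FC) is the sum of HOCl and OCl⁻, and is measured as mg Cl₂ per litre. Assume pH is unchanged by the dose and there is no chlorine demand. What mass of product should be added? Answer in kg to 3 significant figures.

8.02 kg

Volume: 231,000 US gal × 3.785 L/gal = 874,335 L.
[OCl⁻]/[HOCl] = 10^(pH − pKa) = 10^(8.16 − 7.43) = 5.37; fraction as HOCl = 1/(1 + 5.37) = 0.157.
Free chlorine required for 1.07 ppm HOCl: 1.07 / 0.157 = 6.816 ppm.
FC to add: 6.816 − 0.7 = 6.116 mg/L as Cl₂.
Cl₂ equivalent: 6.116 mg/L × 874,335 L = 5348 g.
Product at 66.7% available Cl: 5348 / 0.667 = 8017 g.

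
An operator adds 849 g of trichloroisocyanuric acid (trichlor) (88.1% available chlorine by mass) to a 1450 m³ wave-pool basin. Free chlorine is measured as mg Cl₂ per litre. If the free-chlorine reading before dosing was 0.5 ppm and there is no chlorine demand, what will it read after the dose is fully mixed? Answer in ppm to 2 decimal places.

1.02 ppm

Volume: 1450 m³ = 1,450,000 L.
Available chlorine delivered: 849 g × 0.881 = 748 g as Cl₂.
Concentration rise: 748 g / 1,450,000 L = 0.5158 mg/L = 0.52 ppm.
Final FC: 0.5 + 0.52 = 1.02 ppm.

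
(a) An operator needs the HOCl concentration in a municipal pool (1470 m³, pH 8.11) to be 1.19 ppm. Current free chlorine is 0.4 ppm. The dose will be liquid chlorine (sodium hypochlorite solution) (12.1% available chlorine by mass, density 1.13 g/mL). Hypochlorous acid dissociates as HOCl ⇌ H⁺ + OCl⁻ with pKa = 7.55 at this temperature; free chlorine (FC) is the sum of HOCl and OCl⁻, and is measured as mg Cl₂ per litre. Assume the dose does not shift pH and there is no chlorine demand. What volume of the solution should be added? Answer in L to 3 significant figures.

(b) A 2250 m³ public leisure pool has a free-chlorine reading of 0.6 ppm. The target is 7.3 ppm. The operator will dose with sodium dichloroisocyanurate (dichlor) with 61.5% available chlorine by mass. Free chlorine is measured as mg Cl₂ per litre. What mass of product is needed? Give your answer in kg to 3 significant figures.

(a) 54.9 L; (b) 24.5 kg

(a) Volume: 1470 m³ = 1,470,000 L.
(a) [OCl⁻]/[HOCl] = 10^(pH − pKa) = 10^(8.11 − 7.55) = 3.631; fraction as HOCl = 1/(1 + 3.631) = 0.2159.
(a) Free chlorine required for 1.19 ppm HOCl: 1.19 / 0.2159 = 5.511 ppm.
(a) FC to add: 5.511 − 0.4 = 5.111 mg/L as Cl₂.
(a) Cl₂ equivalent: 5.111 mg/L × 1,470,000 L = 7513 g.
(a) Product at 12.1% available Cl: 7513 / 0.121 = 62,090 g.
(a) Volume: 62,090 g ÷ 1.13 g/mL = 54,940 mL.

(b) Volume: 2250 m³ = 2,250,000 L.
(b) Chlorine deficit: 7.3 − 0.6 = 6.7 ppm = 6.7 mg/L as Cl₂.
(b) Cl₂ equivalent needed: 6.7 mg/L × 2,250,000 L = 15,080,000 mg = 15,080 g.
(b) Product at 61.5% available chlorine: 15,080 / 0.615 = 24,510 g.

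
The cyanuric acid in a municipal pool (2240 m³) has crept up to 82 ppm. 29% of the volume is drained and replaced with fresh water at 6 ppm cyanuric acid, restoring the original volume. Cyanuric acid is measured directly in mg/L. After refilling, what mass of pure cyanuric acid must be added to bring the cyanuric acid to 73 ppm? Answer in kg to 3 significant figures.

Volume: 2240 m³ = 2,240,000 L.
After draining 29% and refilling: 82 × 0.71 + 6 × 0.29 = 59.96 ppm.
Deficit to target: 73 − 59.96 = 13.04 mg/L.
Mass: 13.04 mg/L × 2,240,000 L = 29,210 g cyanuric acid.

29.2 kg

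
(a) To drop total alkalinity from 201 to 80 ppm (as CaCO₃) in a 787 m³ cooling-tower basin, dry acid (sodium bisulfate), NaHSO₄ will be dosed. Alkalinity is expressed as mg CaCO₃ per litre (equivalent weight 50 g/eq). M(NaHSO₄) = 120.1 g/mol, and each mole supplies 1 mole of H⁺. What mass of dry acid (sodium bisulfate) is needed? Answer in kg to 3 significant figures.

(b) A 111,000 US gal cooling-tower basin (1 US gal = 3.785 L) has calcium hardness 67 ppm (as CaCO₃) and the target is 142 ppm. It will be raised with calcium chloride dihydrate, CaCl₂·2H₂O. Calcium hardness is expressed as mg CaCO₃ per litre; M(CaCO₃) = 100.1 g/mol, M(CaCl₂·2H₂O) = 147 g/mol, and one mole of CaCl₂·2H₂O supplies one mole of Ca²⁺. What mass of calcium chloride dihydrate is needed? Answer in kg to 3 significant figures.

(a) Volume: 787 m³ = 787,000 L.
(a) Alkalinity to neutralize: (201 − 80) = 121 mg/L as CaCO₃ × 787,000 L = 95,230 g as CaCO₃.
(a) Equivalents of H⁺ required: 95,230 ÷ 50 g/eq = 1905 eq = 1905 mol NaHSO₄.
(a) Mass of NaHSO₄: 1905 × 120.1 = 228,700 g.

(b) Volume: 111,000 US gal × 3.785 L/gal = 420,135 L.
(b) Hardness to add: (142 − 67) = 75 mg/L as CaCO₃ × 420,135 L = 31,510 g as CaCO₃.
(b) Moles of Ca²⁺ (1 mol Ca²⁺ ≡ 1 mol CaCO₃): 31,510 / 100.1 g/mol = 314.8 mol.
(b) Mass of CaCl₂·2H₂O: 314.8 × 147 = 46,270 g.

(a) 229 kg; (b) 46.3 kg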